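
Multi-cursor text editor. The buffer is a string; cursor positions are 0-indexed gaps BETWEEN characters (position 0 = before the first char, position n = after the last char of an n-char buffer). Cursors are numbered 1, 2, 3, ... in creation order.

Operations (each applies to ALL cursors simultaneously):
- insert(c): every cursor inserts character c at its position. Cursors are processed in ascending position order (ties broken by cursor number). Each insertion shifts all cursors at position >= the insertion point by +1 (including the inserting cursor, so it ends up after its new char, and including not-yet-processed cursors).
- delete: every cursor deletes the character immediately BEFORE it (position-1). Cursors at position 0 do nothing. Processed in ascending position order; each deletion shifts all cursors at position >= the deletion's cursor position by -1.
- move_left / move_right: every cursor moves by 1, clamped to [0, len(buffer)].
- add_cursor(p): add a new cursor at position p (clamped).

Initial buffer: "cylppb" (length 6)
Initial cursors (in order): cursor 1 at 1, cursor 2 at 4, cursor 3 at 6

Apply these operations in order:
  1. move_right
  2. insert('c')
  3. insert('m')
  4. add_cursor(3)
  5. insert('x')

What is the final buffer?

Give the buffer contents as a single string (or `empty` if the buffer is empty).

Answer: cycxmxlppcmxbcmx

Derivation:
After op 1 (move_right): buffer="cylppb" (len 6), cursors c1@2 c2@5 c3@6, authorship ......
After op 2 (insert('c')): buffer="cyclppcbc" (len 9), cursors c1@3 c2@7 c3@9, authorship ..1...2.3
After op 3 (insert('m')): buffer="cycmlppcmbcm" (len 12), cursors c1@4 c2@9 c3@12, authorship ..11...22.33
After op 4 (add_cursor(3)): buffer="cycmlppcmbcm" (len 12), cursors c4@3 c1@4 c2@9 c3@12, authorship ..11...22.33
After op 5 (insert('x')): buffer="cycxmxlppcmxbcmx" (len 16), cursors c4@4 c1@6 c2@12 c3@16, authorship ..1411...222.333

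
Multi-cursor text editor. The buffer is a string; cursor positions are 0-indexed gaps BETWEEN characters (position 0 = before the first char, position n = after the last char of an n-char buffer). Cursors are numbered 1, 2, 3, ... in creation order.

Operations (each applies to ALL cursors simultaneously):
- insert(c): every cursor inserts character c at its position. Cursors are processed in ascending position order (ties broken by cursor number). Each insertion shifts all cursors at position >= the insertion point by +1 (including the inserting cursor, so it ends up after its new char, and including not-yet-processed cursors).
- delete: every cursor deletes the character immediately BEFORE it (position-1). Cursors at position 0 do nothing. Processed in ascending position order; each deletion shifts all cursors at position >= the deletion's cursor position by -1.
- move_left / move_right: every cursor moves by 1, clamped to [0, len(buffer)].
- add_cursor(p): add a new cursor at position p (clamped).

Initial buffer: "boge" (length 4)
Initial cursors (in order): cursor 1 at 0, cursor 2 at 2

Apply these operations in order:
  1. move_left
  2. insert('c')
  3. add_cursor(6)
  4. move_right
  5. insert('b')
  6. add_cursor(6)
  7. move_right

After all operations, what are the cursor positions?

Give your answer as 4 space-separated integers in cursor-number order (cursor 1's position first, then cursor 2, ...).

Answer: 4 7 9 7

Derivation:
After op 1 (move_left): buffer="boge" (len 4), cursors c1@0 c2@1, authorship ....
After op 2 (insert('c')): buffer="cbcoge" (len 6), cursors c1@1 c2@3, authorship 1.2...
After op 3 (add_cursor(6)): buffer="cbcoge" (len 6), cursors c1@1 c2@3 c3@6, authorship 1.2...
After op 4 (move_right): buffer="cbcoge" (len 6), cursors c1@2 c2@4 c3@6, authorship 1.2...
After op 5 (insert('b')): buffer="cbbcobgeb" (len 9), cursors c1@3 c2@6 c3@9, authorship 1.12.2..3
After op 6 (add_cursor(6)): buffer="cbbcobgeb" (len 9), cursors c1@3 c2@6 c4@6 c3@9, authorship 1.12.2..3
After op 7 (move_right): buffer="cbbcobgeb" (len 9), cursors c1@4 c2@7 c4@7 c3@9, authorship 1.12.2..3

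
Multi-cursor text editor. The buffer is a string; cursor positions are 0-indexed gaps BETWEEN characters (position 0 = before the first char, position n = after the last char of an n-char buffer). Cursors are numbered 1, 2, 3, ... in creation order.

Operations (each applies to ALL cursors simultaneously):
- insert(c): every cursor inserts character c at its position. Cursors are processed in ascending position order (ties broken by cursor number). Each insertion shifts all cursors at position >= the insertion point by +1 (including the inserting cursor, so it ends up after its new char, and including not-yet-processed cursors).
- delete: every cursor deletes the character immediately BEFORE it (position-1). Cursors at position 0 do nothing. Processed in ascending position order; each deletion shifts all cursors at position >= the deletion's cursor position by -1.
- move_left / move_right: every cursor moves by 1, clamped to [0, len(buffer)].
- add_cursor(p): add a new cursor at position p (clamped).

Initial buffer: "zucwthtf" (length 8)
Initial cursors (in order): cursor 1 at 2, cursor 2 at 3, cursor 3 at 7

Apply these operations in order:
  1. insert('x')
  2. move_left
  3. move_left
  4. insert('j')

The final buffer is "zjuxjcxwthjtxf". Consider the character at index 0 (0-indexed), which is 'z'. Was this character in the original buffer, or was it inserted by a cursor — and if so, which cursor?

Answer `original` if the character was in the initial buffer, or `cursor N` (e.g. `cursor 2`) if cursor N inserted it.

After op 1 (insert('x')): buffer="zuxcxwthtxf" (len 11), cursors c1@3 c2@5 c3@10, authorship ..1.2....3.
After op 2 (move_left): buffer="zuxcxwthtxf" (len 11), cursors c1@2 c2@4 c3@9, authorship ..1.2....3.
After op 3 (move_left): buffer="zuxcxwthtxf" (len 11), cursors c1@1 c2@3 c3@8, authorship ..1.2....3.
After op 4 (insert('j')): buffer="zjuxjcxwthjtxf" (len 14), cursors c1@2 c2@5 c3@11, authorship .1.12.2...3.3.
Authorship (.=original, N=cursor N): . 1 . 1 2 . 2 . . . 3 . 3 .
Index 0: author = original

Answer: original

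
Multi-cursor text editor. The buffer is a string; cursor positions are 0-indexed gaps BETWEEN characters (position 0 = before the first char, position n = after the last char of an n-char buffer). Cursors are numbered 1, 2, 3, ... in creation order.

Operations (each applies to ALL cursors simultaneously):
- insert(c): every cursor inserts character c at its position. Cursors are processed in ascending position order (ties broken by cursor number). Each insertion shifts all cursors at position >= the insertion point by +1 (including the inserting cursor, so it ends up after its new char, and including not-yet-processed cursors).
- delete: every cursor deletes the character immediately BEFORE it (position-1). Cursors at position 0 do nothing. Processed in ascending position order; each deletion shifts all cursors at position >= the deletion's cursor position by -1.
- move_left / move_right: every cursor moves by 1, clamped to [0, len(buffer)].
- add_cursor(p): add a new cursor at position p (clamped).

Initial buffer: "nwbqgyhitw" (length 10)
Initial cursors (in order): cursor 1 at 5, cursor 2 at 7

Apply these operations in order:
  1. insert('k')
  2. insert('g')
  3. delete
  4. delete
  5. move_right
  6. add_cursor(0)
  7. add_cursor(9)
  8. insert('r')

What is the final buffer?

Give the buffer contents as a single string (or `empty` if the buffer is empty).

Answer: rnwbqgyrhirtrw

Derivation:
After op 1 (insert('k')): buffer="nwbqgkyhkitw" (len 12), cursors c1@6 c2@9, authorship .....1..2...
After op 2 (insert('g')): buffer="nwbqgkgyhkgitw" (len 14), cursors c1@7 c2@11, authorship .....11..22...
After op 3 (delete): buffer="nwbqgkyhkitw" (len 12), cursors c1@6 c2@9, authorship .....1..2...
After op 4 (delete): buffer="nwbqgyhitw" (len 10), cursors c1@5 c2@7, authorship ..........
After op 5 (move_right): buffer="nwbqgyhitw" (len 10), cursors c1@6 c2@8, authorship ..........
After op 6 (add_cursor(0)): buffer="nwbqgyhitw" (len 10), cursors c3@0 c1@6 c2@8, authorship ..........
After op 7 (add_cursor(9)): buffer="nwbqgyhitw" (len 10), cursors c3@0 c1@6 c2@8 c4@9, authorship ..........
After op 8 (insert('r')): buffer="rnwbqgyrhirtrw" (len 14), cursors c3@1 c1@8 c2@11 c4@13, authorship 3......1..2.4.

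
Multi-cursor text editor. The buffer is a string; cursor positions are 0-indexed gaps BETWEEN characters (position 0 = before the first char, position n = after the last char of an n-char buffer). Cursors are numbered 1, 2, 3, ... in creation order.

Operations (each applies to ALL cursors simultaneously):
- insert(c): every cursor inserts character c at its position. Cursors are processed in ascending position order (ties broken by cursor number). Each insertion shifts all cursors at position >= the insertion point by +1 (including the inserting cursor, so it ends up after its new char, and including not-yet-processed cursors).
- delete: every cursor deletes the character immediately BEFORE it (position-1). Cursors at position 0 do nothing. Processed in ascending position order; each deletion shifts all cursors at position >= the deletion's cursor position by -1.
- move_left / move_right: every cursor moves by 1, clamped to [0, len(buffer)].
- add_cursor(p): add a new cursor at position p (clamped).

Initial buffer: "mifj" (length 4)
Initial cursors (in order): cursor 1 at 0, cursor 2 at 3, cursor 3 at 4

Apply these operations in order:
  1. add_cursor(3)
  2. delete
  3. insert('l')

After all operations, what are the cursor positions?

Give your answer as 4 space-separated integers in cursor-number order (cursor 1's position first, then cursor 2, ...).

After op 1 (add_cursor(3)): buffer="mifj" (len 4), cursors c1@0 c2@3 c4@3 c3@4, authorship ....
After op 2 (delete): buffer="m" (len 1), cursors c1@0 c2@1 c3@1 c4@1, authorship .
After op 3 (insert('l')): buffer="lmlll" (len 5), cursors c1@1 c2@5 c3@5 c4@5, authorship 1.234

Answer: 1 5 5 5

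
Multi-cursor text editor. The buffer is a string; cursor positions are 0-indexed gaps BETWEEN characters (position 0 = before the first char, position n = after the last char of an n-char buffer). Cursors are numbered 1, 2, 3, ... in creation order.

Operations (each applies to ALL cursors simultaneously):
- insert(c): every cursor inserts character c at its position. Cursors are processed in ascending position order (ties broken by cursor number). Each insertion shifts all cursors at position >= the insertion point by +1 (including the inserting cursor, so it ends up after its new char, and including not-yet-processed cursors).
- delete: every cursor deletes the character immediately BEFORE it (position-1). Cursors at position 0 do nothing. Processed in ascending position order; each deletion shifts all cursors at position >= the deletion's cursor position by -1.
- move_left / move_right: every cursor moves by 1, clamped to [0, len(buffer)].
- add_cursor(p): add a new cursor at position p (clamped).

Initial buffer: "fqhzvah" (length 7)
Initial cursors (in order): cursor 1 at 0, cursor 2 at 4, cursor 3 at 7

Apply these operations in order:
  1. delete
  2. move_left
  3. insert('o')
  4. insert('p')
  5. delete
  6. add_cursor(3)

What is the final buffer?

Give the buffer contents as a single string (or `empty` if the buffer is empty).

Answer: ofqohvoa

Derivation:
After op 1 (delete): buffer="fqhva" (len 5), cursors c1@0 c2@3 c3@5, authorship .....
After op 2 (move_left): buffer="fqhva" (len 5), cursors c1@0 c2@2 c3@4, authorship .....
After op 3 (insert('o')): buffer="ofqohvoa" (len 8), cursors c1@1 c2@4 c3@7, authorship 1..2..3.
After op 4 (insert('p')): buffer="opfqophvopa" (len 11), cursors c1@2 c2@6 c3@10, authorship 11..22..33.
After op 5 (delete): buffer="ofqohvoa" (len 8), cursors c1@1 c2@4 c3@7, authorship 1..2..3.
After op 6 (add_cursor(3)): buffer="ofqohvoa" (len 8), cursors c1@1 c4@3 c2@4 c3@7, authorship 1..2..3.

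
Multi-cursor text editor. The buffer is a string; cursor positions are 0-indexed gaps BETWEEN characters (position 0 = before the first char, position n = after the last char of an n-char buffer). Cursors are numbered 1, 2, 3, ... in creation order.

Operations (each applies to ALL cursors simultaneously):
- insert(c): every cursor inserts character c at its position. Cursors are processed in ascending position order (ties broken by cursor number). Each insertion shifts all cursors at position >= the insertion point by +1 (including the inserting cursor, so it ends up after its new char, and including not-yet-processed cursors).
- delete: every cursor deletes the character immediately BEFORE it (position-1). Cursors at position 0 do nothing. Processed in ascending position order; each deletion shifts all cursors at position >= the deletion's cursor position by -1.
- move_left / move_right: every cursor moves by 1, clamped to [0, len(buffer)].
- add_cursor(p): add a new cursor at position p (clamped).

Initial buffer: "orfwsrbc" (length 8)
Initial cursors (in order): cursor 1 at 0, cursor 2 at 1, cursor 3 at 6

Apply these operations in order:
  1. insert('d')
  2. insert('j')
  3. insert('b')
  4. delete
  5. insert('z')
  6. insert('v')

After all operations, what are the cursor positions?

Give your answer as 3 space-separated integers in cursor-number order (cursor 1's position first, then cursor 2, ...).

After op 1 (insert('d')): buffer="dodrfwsrdbc" (len 11), cursors c1@1 c2@3 c3@9, authorship 1.2.....3..
After op 2 (insert('j')): buffer="djodjrfwsrdjbc" (len 14), cursors c1@2 c2@5 c3@12, authorship 11.22.....33..
After op 3 (insert('b')): buffer="djbodjbrfwsrdjbbc" (len 17), cursors c1@3 c2@7 c3@15, authorship 111.222.....333..
After op 4 (delete): buffer="djodjrfwsrdjbc" (len 14), cursors c1@2 c2@5 c3@12, authorship 11.22.....33..
After op 5 (insert('z')): buffer="djzodjzrfwsrdjzbc" (len 17), cursors c1@3 c2@7 c3@15, authorship 111.222.....333..
After op 6 (insert('v')): buffer="djzvodjzvrfwsrdjzvbc" (len 20), cursors c1@4 c2@9 c3@18, authorship 1111.2222.....3333..

Answer: 4 9 18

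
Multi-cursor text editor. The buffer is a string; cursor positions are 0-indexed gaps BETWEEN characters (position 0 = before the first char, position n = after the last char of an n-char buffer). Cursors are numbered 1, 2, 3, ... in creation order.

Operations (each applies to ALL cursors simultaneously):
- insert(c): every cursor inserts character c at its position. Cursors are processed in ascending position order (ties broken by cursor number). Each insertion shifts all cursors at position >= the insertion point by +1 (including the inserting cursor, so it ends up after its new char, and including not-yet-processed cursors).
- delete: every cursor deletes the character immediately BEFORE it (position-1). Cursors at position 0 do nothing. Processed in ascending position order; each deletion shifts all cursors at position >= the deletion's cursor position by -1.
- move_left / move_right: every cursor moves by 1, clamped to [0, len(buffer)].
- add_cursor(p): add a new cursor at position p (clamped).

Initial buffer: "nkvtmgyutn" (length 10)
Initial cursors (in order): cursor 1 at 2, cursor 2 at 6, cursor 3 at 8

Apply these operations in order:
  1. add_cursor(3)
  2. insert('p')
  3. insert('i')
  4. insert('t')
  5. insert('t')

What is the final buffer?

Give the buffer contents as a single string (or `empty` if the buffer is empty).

After op 1 (add_cursor(3)): buffer="nkvtmgyutn" (len 10), cursors c1@2 c4@3 c2@6 c3@8, authorship ..........
After op 2 (insert('p')): buffer="nkpvptmgpyuptn" (len 14), cursors c1@3 c4@5 c2@9 c3@12, authorship ..1.4...2..3..
After op 3 (insert('i')): buffer="nkpivpitmgpiyupitn" (len 18), cursors c1@4 c4@7 c2@12 c3@16, authorship ..11.44...22..33..
After op 4 (insert('t')): buffer="nkpitvpittmgpityupittn" (len 22), cursors c1@5 c4@9 c2@15 c3@20, authorship ..111.444...222..333..
After op 5 (insert('t')): buffer="nkpittvpitttmgpittyupitttn" (len 26), cursors c1@6 c4@11 c2@18 c3@24, authorship ..1111.4444...2222..3333..

Answer: nkpittvpitttmgpittyupitttn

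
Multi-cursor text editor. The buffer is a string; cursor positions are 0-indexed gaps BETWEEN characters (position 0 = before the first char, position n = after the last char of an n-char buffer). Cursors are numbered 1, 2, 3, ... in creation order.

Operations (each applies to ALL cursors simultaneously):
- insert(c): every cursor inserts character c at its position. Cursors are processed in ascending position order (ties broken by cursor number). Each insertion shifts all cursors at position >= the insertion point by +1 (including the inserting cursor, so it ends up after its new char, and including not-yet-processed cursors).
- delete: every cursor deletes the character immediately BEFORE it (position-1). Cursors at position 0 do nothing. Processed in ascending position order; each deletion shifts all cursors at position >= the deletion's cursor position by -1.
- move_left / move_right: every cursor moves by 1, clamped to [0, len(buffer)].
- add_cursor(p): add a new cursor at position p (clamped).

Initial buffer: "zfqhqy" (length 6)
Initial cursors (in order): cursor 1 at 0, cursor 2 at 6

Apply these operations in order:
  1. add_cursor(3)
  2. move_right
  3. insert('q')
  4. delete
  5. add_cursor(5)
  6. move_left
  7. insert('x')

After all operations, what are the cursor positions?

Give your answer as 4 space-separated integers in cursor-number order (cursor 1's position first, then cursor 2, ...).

After op 1 (add_cursor(3)): buffer="zfqhqy" (len 6), cursors c1@0 c3@3 c2@6, authorship ......
After op 2 (move_right): buffer="zfqhqy" (len 6), cursors c1@1 c3@4 c2@6, authorship ......
After op 3 (insert('q')): buffer="zqfqhqqyq" (len 9), cursors c1@2 c3@6 c2@9, authorship .1...3..2
After op 4 (delete): buffer="zfqhqy" (len 6), cursors c1@1 c3@4 c2@6, authorship ......
After op 5 (add_cursor(5)): buffer="zfqhqy" (len 6), cursors c1@1 c3@4 c4@5 c2@6, authorship ......
After op 6 (move_left): buffer="zfqhqy" (len 6), cursors c1@0 c3@3 c4@4 c2@5, authorship ......
After op 7 (insert('x')): buffer="xzfqxhxqxy" (len 10), cursors c1@1 c3@5 c4@7 c2@9, authorship 1...3.4.2.

Answer: 1 9 5 7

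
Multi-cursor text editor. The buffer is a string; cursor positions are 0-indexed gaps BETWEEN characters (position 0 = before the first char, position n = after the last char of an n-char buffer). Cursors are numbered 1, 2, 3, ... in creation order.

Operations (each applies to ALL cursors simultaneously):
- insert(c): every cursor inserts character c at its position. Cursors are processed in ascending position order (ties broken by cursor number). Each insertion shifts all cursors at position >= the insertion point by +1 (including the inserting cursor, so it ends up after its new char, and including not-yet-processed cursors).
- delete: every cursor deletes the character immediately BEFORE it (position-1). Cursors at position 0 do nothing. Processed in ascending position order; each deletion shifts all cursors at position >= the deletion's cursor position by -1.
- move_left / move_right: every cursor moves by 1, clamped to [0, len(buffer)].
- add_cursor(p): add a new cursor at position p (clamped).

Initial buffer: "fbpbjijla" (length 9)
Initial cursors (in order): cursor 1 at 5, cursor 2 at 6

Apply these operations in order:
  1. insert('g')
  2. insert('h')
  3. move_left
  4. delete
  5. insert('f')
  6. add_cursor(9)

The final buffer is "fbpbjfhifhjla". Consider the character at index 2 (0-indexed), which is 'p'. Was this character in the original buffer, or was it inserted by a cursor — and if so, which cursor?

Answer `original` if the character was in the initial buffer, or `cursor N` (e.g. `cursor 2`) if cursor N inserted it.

Answer: original

Derivation:
After op 1 (insert('g')): buffer="fbpbjgigjla" (len 11), cursors c1@6 c2@8, authorship .....1.2...
After op 2 (insert('h')): buffer="fbpbjghighjla" (len 13), cursors c1@7 c2@10, authorship .....11.22...
After op 3 (move_left): buffer="fbpbjghighjla" (len 13), cursors c1@6 c2@9, authorship .....11.22...
After op 4 (delete): buffer="fbpbjhihjla" (len 11), cursors c1@5 c2@7, authorship .....1.2...
After op 5 (insert('f')): buffer="fbpbjfhifhjla" (len 13), cursors c1@6 c2@9, authorship .....11.22...
After op 6 (add_cursor(9)): buffer="fbpbjfhifhjla" (len 13), cursors c1@6 c2@9 c3@9, authorship .....11.22...
Authorship (.=original, N=cursor N): . . . . . 1 1 . 2 2 . . .
Index 2: author = original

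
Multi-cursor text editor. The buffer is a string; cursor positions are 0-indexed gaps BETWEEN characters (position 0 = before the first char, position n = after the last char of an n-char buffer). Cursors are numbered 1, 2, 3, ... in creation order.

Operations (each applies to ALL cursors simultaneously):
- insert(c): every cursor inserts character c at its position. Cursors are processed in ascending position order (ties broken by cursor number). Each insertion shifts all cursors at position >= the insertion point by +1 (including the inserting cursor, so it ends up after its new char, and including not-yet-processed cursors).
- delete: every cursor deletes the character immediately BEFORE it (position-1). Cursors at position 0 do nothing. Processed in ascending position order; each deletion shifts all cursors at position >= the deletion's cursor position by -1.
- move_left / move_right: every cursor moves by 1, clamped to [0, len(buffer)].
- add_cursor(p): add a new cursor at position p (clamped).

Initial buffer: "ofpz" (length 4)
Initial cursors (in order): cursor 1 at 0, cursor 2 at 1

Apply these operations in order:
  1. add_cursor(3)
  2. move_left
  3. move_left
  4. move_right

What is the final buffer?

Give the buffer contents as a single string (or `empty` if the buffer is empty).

Answer: ofpz

Derivation:
After op 1 (add_cursor(3)): buffer="ofpz" (len 4), cursors c1@0 c2@1 c3@3, authorship ....
After op 2 (move_left): buffer="ofpz" (len 4), cursors c1@0 c2@0 c3@2, authorship ....
After op 3 (move_left): buffer="ofpz" (len 4), cursors c1@0 c2@0 c3@1, authorship ....
After op 4 (move_right): buffer="ofpz" (len 4), cursors c1@1 c2@1 c3@2, authorship ....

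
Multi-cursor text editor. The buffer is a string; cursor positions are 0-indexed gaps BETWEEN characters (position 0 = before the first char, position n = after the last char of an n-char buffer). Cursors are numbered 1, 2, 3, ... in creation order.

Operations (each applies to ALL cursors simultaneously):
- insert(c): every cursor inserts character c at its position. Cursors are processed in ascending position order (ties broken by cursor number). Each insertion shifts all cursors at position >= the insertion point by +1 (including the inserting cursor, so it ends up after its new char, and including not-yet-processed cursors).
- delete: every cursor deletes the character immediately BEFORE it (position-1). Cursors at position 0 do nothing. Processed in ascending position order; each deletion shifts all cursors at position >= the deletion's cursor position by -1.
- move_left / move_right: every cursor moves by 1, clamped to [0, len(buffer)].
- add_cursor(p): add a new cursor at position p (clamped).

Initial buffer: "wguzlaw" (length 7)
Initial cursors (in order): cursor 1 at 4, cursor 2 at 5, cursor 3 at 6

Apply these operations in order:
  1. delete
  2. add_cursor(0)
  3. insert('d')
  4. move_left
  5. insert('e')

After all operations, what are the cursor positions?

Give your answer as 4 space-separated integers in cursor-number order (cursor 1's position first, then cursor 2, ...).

Answer: 10 10 10 1

Derivation:
After op 1 (delete): buffer="wguw" (len 4), cursors c1@3 c2@3 c3@3, authorship ....
After op 2 (add_cursor(0)): buffer="wguw" (len 4), cursors c4@0 c1@3 c2@3 c3@3, authorship ....
After op 3 (insert('d')): buffer="dwgudddw" (len 8), cursors c4@1 c1@7 c2@7 c3@7, authorship 4...123.
After op 4 (move_left): buffer="dwgudddw" (len 8), cursors c4@0 c1@6 c2@6 c3@6, authorship 4...123.
After op 5 (insert('e')): buffer="edwguddeeedw" (len 12), cursors c4@1 c1@10 c2@10 c3@10, authorship 44...121233.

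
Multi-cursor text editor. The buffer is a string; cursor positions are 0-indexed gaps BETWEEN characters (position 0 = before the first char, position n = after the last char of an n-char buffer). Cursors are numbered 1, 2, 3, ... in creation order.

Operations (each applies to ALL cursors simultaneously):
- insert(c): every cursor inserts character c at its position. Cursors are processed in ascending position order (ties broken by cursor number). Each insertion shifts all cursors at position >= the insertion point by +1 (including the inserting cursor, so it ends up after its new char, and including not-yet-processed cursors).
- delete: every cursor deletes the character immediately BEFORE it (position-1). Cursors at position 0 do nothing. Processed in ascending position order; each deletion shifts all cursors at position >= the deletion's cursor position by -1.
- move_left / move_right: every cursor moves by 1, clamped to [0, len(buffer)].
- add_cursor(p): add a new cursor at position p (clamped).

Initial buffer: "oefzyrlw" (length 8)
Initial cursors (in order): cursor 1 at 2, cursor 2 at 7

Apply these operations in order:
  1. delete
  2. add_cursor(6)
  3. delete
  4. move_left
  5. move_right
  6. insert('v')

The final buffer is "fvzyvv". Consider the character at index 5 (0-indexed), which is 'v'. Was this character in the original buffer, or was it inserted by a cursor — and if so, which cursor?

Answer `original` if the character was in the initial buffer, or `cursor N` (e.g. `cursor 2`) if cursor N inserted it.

Answer: cursor 3

Derivation:
After op 1 (delete): buffer="ofzyrw" (len 6), cursors c1@1 c2@5, authorship ......
After op 2 (add_cursor(6)): buffer="ofzyrw" (len 6), cursors c1@1 c2@5 c3@6, authorship ......
After op 3 (delete): buffer="fzy" (len 3), cursors c1@0 c2@3 c3@3, authorship ...
After op 4 (move_left): buffer="fzy" (len 3), cursors c1@0 c2@2 c3@2, authorship ...
After op 5 (move_right): buffer="fzy" (len 3), cursors c1@1 c2@3 c3@3, authorship ...
After op 6 (insert('v')): buffer="fvzyvv" (len 6), cursors c1@2 c2@6 c3@6, authorship .1..23
Authorship (.=original, N=cursor N): . 1 . . 2 3
Index 5: author = 3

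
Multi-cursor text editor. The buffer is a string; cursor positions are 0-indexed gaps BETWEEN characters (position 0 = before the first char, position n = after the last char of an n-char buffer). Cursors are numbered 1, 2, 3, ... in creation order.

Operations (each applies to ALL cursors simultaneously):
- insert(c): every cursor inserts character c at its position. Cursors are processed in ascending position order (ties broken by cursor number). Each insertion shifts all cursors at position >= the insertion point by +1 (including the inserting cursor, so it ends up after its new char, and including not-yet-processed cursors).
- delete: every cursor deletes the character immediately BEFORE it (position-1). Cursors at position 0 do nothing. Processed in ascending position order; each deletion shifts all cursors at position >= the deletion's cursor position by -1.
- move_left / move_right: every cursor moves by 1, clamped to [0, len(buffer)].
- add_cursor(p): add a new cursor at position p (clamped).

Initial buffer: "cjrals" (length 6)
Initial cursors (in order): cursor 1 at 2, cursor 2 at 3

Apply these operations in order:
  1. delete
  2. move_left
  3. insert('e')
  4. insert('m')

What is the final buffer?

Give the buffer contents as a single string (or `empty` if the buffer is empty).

Answer: eemmcals

Derivation:
After op 1 (delete): buffer="cals" (len 4), cursors c1@1 c2@1, authorship ....
After op 2 (move_left): buffer="cals" (len 4), cursors c1@0 c2@0, authorship ....
After op 3 (insert('e')): buffer="eecals" (len 6), cursors c1@2 c2@2, authorship 12....
After op 4 (insert('m')): buffer="eemmcals" (len 8), cursors c1@4 c2@4, authorship 1212....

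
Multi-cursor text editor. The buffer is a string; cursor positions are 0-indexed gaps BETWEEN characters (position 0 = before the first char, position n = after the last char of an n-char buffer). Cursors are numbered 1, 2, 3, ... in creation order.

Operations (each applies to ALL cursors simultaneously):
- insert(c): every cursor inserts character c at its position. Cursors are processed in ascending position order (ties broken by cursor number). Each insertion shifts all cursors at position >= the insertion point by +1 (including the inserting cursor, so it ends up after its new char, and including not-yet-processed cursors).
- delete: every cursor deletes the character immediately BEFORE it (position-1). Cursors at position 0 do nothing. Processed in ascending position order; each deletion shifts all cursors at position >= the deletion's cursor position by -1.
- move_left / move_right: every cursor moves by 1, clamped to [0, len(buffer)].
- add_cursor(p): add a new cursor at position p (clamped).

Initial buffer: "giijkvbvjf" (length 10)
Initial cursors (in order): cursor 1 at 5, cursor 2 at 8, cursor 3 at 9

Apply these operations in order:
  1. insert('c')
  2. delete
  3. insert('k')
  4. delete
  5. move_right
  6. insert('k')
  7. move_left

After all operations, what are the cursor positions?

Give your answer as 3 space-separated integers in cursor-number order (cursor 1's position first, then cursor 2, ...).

After op 1 (insert('c')): buffer="giijkcvbvcjcf" (len 13), cursors c1@6 c2@10 c3@12, authorship .....1...2.3.
After op 2 (delete): buffer="giijkvbvjf" (len 10), cursors c1@5 c2@8 c3@9, authorship ..........
After op 3 (insert('k')): buffer="giijkkvbvkjkf" (len 13), cursors c1@6 c2@10 c3@12, authorship .....1...2.3.
After op 4 (delete): buffer="giijkvbvjf" (len 10), cursors c1@5 c2@8 c3@9, authorship ..........
After op 5 (move_right): buffer="giijkvbvjf" (len 10), cursors c1@6 c2@9 c3@10, authorship ..........
After op 6 (insert('k')): buffer="giijkvkbvjkfk" (len 13), cursors c1@7 c2@11 c3@13, authorship ......1...2.3
After op 7 (move_left): buffer="giijkvkbvjkfk" (len 13), cursors c1@6 c2@10 c3@12, authorship ......1...2.3

Answer: 6 10 12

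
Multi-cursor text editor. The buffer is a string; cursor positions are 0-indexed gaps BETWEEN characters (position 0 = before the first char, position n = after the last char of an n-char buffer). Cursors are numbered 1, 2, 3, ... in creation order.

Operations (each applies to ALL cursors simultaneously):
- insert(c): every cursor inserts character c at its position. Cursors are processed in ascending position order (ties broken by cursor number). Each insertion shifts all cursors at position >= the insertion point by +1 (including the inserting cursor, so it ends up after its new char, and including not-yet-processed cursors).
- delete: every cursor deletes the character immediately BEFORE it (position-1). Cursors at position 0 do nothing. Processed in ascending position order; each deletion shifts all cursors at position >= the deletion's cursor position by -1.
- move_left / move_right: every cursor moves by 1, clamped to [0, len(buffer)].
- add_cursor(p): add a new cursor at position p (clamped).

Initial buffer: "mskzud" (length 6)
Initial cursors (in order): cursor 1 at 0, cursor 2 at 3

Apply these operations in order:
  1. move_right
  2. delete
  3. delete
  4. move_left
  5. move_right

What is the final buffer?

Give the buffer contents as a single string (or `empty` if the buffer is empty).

Answer: sud

Derivation:
After op 1 (move_right): buffer="mskzud" (len 6), cursors c1@1 c2@4, authorship ......
After op 2 (delete): buffer="skud" (len 4), cursors c1@0 c2@2, authorship ....
After op 3 (delete): buffer="sud" (len 3), cursors c1@0 c2@1, authorship ...
After op 4 (move_left): buffer="sud" (len 3), cursors c1@0 c2@0, authorship ...
After op 5 (move_right): buffer="sud" (len 3), cursors c1@1 c2@1, authorship ...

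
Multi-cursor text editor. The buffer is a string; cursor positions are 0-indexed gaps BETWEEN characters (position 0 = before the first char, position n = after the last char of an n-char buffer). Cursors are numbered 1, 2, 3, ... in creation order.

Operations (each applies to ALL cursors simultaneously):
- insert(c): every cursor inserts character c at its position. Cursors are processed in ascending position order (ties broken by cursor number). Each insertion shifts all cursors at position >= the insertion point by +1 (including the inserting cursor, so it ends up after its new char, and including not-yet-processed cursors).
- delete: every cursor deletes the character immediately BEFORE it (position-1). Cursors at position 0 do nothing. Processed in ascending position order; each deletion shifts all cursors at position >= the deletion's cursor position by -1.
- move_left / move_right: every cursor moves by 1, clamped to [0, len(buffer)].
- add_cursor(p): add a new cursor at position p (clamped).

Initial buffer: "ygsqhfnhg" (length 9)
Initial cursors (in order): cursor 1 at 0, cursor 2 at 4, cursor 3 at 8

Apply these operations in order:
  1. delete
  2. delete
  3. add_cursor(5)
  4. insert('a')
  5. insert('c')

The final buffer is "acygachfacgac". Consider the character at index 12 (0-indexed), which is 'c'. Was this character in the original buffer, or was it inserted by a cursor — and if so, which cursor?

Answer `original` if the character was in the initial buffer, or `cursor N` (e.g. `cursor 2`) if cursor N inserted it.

Answer: cursor 4

Derivation:
After op 1 (delete): buffer="ygshfng" (len 7), cursors c1@0 c2@3 c3@6, authorship .......
After op 2 (delete): buffer="yghfg" (len 5), cursors c1@0 c2@2 c3@4, authorship .....
After op 3 (add_cursor(5)): buffer="yghfg" (len 5), cursors c1@0 c2@2 c3@4 c4@5, authorship .....
After op 4 (insert('a')): buffer="aygahfaga" (len 9), cursors c1@1 c2@4 c3@7 c4@9, authorship 1..2..3.4
After op 5 (insert('c')): buffer="acygachfacgac" (len 13), cursors c1@2 c2@6 c3@10 c4@13, authorship 11..22..33.44
Authorship (.=original, N=cursor N): 1 1 . . 2 2 . . 3 3 . 4 4
Index 12: author = 4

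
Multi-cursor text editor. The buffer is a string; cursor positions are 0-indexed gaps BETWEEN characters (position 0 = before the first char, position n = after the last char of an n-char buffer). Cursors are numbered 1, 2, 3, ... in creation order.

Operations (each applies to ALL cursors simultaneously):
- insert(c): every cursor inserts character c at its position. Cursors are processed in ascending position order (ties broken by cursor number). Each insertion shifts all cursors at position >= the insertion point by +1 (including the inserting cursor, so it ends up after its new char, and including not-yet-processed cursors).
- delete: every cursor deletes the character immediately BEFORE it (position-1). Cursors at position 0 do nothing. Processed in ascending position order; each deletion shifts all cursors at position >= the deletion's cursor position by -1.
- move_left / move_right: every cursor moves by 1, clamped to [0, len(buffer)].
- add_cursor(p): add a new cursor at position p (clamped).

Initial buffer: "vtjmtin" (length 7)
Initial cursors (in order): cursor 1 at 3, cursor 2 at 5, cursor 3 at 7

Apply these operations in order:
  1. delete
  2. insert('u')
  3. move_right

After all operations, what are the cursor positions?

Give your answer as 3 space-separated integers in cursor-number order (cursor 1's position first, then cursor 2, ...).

Answer: 4 6 7

Derivation:
After op 1 (delete): buffer="vtmi" (len 4), cursors c1@2 c2@3 c3@4, authorship ....
After op 2 (insert('u')): buffer="vtumuiu" (len 7), cursors c1@3 c2@5 c3@7, authorship ..1.2.3
After op 3 (move_right): buffer="vtumuiu" (len 7), cursors c1@4 c2@6 c3@7, authorship ..1.2.3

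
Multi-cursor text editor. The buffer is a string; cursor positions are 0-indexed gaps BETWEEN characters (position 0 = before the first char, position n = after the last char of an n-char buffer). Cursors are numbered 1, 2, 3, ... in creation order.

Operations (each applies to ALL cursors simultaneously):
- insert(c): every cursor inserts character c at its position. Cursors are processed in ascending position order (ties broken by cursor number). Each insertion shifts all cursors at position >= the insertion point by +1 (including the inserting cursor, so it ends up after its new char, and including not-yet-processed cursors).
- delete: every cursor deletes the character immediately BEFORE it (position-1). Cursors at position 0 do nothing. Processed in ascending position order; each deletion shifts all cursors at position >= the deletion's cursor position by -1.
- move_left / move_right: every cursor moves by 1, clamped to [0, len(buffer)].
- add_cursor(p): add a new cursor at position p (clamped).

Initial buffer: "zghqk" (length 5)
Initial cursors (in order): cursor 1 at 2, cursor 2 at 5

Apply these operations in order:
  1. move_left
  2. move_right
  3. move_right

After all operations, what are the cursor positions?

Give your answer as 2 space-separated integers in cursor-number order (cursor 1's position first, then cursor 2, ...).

After op 1 (move_left): buffer="zghqk" (len 5), cursors c1@1 c2@4, authorship .....
After op 2 (move_right): buffer="zghqk" (len 5), cursors c1@2 c2@5, authorship .....
After op 3 (move_right): buffer="zghqk" (len 5), cursors c1@3 c2@5, authorship .....

Answer: 3 5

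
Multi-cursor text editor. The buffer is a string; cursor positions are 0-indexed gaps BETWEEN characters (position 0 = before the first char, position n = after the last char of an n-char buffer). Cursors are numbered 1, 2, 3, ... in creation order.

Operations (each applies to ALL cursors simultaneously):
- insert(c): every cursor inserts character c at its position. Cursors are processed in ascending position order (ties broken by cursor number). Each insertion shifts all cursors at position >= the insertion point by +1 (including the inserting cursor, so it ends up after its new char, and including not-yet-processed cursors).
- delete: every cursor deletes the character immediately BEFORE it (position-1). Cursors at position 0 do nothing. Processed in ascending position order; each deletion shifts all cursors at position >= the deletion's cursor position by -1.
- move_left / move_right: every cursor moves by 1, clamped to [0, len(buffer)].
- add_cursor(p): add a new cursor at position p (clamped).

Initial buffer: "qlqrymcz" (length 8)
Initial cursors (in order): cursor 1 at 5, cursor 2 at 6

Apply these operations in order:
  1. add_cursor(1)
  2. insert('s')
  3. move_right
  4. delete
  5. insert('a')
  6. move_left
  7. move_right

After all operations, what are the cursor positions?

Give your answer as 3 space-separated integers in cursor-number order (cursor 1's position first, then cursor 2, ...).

After op 1 (add_cursor(1)): buffer="qlqrymcz" (len 8), cursors c3@1 c1@5 c2@6, authorship ........
After op 2 (insert('s')): buffer="qslqrysmscz" (len 11), cursors c3@2 c1@7 c2@9, authorship .3....1.2..
After op 3 (move_right): buffer="qslqrysmscz" (len 11), cursors c3@3 c1@8 c2@10, authorship .3....1.2..
After op 4 (delete): buffer="qsqryssz" (len 8), cursors c3@2 c1@6 c2@7, authorship .3...12.
After op 5 (insert('a')): buffer="qsaqrysasaz" (len 11), cursors c3@3 c1@8 c2@10, authorship .33...1122.
After op 6 (move_left): buffer="qsaqrysasaz" (len 11), cursors c3@2 c1@7 c2@9, authorship .33...1122.
After op 7 (move_right): buffer="qsaqrysasaz" (len 11), cursors c3@3 c1@8 c2@10, authorship .33...1122.

Answer: 8 10 3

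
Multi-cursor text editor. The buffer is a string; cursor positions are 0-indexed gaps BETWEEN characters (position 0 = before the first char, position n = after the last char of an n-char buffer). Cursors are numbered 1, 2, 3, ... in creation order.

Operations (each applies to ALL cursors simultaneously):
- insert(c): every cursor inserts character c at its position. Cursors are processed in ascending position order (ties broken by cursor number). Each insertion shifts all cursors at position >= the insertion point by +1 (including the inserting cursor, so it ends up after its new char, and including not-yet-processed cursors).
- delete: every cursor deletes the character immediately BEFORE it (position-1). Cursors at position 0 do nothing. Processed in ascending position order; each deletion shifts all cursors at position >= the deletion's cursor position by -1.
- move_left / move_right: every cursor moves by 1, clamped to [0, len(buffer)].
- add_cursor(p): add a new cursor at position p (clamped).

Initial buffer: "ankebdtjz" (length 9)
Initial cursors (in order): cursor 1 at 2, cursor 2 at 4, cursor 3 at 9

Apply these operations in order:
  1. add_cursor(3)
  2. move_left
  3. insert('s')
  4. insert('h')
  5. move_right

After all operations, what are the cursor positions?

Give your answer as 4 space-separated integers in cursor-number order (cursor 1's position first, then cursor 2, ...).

After op 1 (add_cursor(3)): buffer="ankebdtjz" (len 9), cursors c1@2 c4@3 c2@4 c3@9, authorship .........
After op 2 (move_left): buffer="ankebdtjz" (len 9), cursors c1@1 c4@2 c2@3 c3@8, authorship .........
After op 3 (insert('s')): buffer="asnsksebdtjsz" (len 13), cursors c1@2 c4@4 c2@6 c3@12, authorship .1.4.2.....3.
After op 4 (insert('h')): buffer="ashnshkshebdtjshz" (len 17), cursors c1@3 c4@6 c2@9 c3@16, authorship .11.44.22.....33.
After op 5 (move_right): buffer="ashnshkshebdtjshz" (len 17), cursors c1@4 c4@7 c2@10 c3@17, authorship .11.44.22.....33.

Answer: 4 10 17 7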